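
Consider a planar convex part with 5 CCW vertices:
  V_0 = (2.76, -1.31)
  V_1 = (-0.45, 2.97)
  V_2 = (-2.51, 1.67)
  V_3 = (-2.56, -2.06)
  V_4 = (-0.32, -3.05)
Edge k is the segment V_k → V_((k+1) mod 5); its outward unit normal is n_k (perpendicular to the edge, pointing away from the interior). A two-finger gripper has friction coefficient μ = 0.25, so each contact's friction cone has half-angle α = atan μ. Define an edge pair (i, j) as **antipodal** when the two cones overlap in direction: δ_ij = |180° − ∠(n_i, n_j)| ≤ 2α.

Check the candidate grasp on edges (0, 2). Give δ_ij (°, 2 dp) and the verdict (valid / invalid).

α = atan 0.25 = 14.04°;  2α = 28.07°
edge 0: e_0 = (-3.21, +4.28);  n_0 = (+0.8000, +0.6000)
edge 2: e_2 = (-0.05, -3.73);  n_2 = (-0.9999, +0.0134)
∠(n_0, n_2) = 142.36°
δ = |180° − 142.36°| = 37.64°
37.64° > 2α = 28.07°  →  invalid

δ = 37.64°, invalid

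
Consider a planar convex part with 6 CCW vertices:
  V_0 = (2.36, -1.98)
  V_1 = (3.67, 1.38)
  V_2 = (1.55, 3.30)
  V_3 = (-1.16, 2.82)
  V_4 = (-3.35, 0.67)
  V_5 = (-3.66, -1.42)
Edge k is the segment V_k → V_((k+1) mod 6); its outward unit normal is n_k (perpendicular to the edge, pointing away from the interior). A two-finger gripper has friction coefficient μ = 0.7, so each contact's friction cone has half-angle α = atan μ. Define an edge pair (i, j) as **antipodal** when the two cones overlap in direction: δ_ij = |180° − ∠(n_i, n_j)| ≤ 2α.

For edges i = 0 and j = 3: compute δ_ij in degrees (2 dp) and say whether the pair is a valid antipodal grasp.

α = atan 0.7 = 34.99°;  2α = 69.98°
edge 0: e_0 = (+1.31, +3.36);  n_0 = (+0.9317, -0.3632)
edge 3: e_3 = (-2.19, -2.15);  n_3 = (-0.7006, +0.7136)
∠(n_0, n_3) = 155.77°
δ = |180° − 155.77°| = 24.23°
24.23° ≤ 2α = 69.98°  →  valid

δ = 24.23°, valid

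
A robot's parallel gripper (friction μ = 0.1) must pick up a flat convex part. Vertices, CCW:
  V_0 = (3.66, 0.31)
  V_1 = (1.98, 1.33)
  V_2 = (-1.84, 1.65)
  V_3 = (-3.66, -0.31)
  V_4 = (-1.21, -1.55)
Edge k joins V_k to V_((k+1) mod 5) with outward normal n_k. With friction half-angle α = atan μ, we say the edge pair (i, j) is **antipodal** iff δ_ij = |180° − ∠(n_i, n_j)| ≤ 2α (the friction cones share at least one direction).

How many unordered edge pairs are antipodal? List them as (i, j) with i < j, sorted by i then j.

count = 1; pairs: (0,3)

α = atan 0.1 = 5.71°;  2α = 11.42°
n_0 = (+0.5190, +0.8548)
n_1 = (+0.0835, +0.9965)
n_2 = (-0.7328, +0.6805)
n_3 = (-0.4516, -0.8922)
n_4 = (+0.3568, -0.9342)
  (0,1): δ = 153.52°  ·
  (0,2): δ = 101.62°  ·
  (0,3): δ = 4.42°  ✓
  (0,4): δ = 52.17°  ·
  (1,2): δ = 128.09°  ·
  (1,3): δ = 22.06°  ·
  (1,4): δ = 25.69°  ·
  (2,3): δ = 73.97°  ·
  (2,4): δ = 26.22°  ·
  (3,4): δ = 132.25°  ·
antipodal pairs: 1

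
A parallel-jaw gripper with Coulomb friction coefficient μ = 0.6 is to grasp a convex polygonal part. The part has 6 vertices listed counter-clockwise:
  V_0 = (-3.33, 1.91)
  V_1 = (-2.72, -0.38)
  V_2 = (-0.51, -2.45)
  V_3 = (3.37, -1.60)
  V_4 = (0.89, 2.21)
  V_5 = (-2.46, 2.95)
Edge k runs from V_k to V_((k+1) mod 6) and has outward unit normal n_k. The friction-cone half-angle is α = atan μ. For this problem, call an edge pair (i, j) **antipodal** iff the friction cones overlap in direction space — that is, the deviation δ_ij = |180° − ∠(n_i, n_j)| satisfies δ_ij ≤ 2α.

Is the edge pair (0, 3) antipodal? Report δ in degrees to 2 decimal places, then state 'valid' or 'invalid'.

δ = 18.15°, valid

α = atan 0.6 = 30.96°;  2α = 61.93°
edge 0: e_0 = (+0.61, -2.29);  n_0 = (-0.9663, -0.2574)
edge 3: e_3 = (-2.48, +3.81);  n_3 = (+0.8381, +0.5455)
∠(n_0, n_3) = 161.85°
δ = |180° − 161.85°| = 18.15°
18.15° ≤ 2α = 61.93°  →  valid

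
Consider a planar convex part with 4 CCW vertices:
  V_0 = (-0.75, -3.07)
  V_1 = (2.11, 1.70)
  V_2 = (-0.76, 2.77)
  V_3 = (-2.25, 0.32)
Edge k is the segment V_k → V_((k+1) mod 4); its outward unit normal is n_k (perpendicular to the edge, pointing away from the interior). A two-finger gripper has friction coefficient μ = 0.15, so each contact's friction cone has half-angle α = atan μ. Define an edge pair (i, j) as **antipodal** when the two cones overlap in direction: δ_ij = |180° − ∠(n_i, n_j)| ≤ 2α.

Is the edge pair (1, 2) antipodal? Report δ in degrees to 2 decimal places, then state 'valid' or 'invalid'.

δ = 100.86°, invalid

α = atan 0.15 = 8.53°;  2α = 17.06°
edge 1: e_1 = (-2.87, +1.07);  n_1 = (+0.3493, +0.9370)
edge 2: e_2 = (-1.49, -2.45);  n_2 = (-0.8544, +0.5196)
∠(n_1, n_2) = 79.14°
δ = |180° − 79.14°| = 100.86°
100.86° > 2α = 17.06°  →  invalid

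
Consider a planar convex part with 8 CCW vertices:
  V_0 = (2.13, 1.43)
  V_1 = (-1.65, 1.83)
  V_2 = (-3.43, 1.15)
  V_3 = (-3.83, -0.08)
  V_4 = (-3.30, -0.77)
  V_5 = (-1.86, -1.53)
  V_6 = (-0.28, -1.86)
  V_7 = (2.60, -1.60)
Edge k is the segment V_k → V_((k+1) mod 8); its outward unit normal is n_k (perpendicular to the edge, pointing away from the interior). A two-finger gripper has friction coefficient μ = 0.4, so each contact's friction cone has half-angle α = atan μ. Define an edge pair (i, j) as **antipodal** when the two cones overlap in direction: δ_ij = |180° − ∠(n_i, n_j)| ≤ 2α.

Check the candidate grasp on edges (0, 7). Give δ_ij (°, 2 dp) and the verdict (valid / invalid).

α = atan 0.4 = 21.80°;  2α = 43.60°
edge 0: e_0 = (-3.78, +0.40);  n_0 = (+0.1052, +0.9944)
edge 7: e_7 = (-0.47, +3.03);  n_7 = (+0.9882, +0.1533)
∠(n_0, n_7) = 75.14°
δ = |180° − 75.14°| = 104.86°
104.86° > 2α = 43.60°  →  invalid

δ = 104.86°, invalid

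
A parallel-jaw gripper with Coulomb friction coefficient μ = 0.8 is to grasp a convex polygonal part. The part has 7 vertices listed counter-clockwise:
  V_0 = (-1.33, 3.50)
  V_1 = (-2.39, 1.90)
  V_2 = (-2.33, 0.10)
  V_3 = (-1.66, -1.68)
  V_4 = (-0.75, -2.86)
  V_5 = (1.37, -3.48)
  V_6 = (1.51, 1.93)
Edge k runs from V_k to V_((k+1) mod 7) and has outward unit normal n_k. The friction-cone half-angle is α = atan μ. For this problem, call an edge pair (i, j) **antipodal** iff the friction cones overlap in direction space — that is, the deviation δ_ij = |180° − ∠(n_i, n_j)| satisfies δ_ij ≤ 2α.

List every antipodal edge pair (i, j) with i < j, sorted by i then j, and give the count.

α = atan 0.8 = 38.66°;  2α = 77.32°
n_0 = (-0.8336, +0.5523)
n_1 = (-0.9994, -0.0333)
n_2 = (-0.9359, -0.3523)
n_3 = (-0.7919, -0.6107)
n_4 = (-0.2807, -0.9598)
n_5 = (+0.9997, -0.0259)
n_6 = (+0.4838, +0.8752)
  (0,1): δ = 144.57°  ·
  (0,2): δ = 125.85°  ·
  (0,3): δ = 108.84°  ·
  (0,4): δ = 72.78°  ✓
  (0,5): δ = 32.04°  ✓
  (0,6): δ = 94.59°  ·
  (1,2): δ = 161.28°  ·
  (1,3): δ = 144.27°  ·
  (1,4): δ = 108.21°  ·
  (1,5): δ = 3.39°  ✓
  (1,6): δ = 59.16°  ✓
  (2,3): δ = 162.99°  ·
  (2,4): δ = 126.93°  ·
  (2,5): δ = 22.11°  ✓
  (2,6): δ = 40.44°  ✓
  (3,4): δ = 143.94°  ·
  (3,5): δ = 39.12°  ✓
  (3,6): δ = 23.43°  ✓
  (4,5): δ = 75.18°  ✓
  (4,6): δ = 12.63°  ✓
  (5,6): δ = 117.45°  ·
antipodal pairs: 10

count = 10; pairs: (0,4), (0,5), (1,5), (1,6), (2,5), (2,6), (3,5), (3,6), (4,5), (4,6)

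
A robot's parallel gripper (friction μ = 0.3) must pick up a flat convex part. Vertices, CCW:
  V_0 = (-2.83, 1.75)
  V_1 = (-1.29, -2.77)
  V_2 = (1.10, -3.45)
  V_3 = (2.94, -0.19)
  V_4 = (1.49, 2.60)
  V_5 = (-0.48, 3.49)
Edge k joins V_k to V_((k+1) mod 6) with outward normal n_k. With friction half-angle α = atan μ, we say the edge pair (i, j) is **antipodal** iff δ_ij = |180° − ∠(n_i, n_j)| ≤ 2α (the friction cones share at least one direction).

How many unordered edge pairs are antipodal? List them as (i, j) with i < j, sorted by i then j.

count = 3; pairs: (0,3), (1,4), (2,5)

α = atan 0.3 = 16.70°;  2α = 33.40°
n_0 = (-0.9466, -0.3225)
n_1 = (-0.2737, -0.9618)
n_2 = (+0.8709, -0.4915)
n_3 = (+0.8873, +0.4612)
n_4 = (+0.4117, +0.9113)
n_5 = (-0.5951, +0.8037)
  (0,1): δ = 124.70°  ·
  (0,2): δ = 48.26°  ·
  (0,3): δ = 8.65°  ✓
  (0,4): δ = 46.87°  ·
  (0,5): δ = 107.70°  ·
  (1,2): δ = 103.56°  ·
  (1,3): δ = 46.66°  ·
  (1,4): δ = 8.43°  ✓
  (1,5): δ = 52.40°  ·
  (2,3): δ = 123.10°  ·
  (2,4): δ = 84.87°  ·
  (2,5): δ = 24.04°  ✓
  (3,4): δ = 141.77°  ·
  (3,5): δ = 80.94°  ·
  (4,5): δ = 119.17°  ·
antipodal pairs: 3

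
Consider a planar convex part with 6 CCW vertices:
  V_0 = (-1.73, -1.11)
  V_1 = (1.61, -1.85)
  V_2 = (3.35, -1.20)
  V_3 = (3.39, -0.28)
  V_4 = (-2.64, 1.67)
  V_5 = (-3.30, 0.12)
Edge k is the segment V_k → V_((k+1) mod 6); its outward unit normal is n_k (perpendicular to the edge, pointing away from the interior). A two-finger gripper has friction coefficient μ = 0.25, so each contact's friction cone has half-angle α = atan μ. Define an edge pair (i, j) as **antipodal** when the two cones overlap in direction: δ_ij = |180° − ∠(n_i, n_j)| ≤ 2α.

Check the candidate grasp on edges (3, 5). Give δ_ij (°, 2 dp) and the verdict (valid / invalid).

δ = 20.16°, valid

α = atan 0.25 = 14.04°;  2α = 28.07°
edge 3: e_3 = (-6.03, +1.95);  n_3 = (+0.3077, +0.9515)
edge 5: e_5 = (+1.57, -1.23);  n_5 = (-0.6167, -0.7872)
∠(n_3, n_5) = 159.84°
δ = |180° − 159.84°| = 20.16°
20.16° ≤ 2α = 28.07°  →  valid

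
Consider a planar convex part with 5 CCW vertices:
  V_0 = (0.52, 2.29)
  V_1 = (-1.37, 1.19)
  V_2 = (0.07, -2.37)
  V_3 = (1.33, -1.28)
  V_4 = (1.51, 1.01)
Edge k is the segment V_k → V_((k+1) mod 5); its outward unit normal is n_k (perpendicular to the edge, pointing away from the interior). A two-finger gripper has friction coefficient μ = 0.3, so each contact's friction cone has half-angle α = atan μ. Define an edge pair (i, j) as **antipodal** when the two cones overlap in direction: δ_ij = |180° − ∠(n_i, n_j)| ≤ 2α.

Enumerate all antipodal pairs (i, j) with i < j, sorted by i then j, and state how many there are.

count = 3; pairs: (0,2), (1,3), (1,4)

α = atan 0.3 = 16.70°;  2α = 33.40°
n_0 = (-0.5030, +0.8643)
n_1 = (-0.9270, -0.3750)
n_2 = (+0.6542, -0.7563)
n_3 = (+0.9969, -0.0784)
n_4 = (+0.7910, +0.6118)
  (0,1): δ = 98.18°  ·
  (0,2): δ = 10.66°  ✓
  (0,3): δ = 55.31°  ·
  (0,4): δ = 97.52°  ·
  (1,2): δ = 71.16°  ·
  (1,3): δ = 26.52°  ✓
  (1,4): δ = 15.70°  ✓
  (2,3): δ = 135.36°  ·
  (2,4): δ = 93.14°  ·
  (3,4): δ = 137.79°  ·
antipodal pairs: 3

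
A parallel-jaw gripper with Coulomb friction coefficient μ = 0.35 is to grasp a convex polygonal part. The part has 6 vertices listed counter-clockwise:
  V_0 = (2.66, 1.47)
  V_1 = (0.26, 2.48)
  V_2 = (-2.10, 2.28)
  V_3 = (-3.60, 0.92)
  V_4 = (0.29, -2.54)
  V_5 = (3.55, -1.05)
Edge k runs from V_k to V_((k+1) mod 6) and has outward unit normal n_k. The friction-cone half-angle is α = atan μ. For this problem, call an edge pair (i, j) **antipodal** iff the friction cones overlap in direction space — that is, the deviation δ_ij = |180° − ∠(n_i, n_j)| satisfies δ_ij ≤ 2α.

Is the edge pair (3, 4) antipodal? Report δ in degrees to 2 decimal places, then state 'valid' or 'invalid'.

δ = 113.79°, invalid

α = atan 0.35 = 19.29°;  2α = 38.58°
edge 3: e_3 = (+3.89, -3.46);  n_3 = (-0.6646, -0.7472)
edge 4: e_4 = (+3.26, +1.49);  n_4 = (+0.4157, -0.9095)
∠(n_3, n_4) = 66.21°
δ = |180° − 66.21°| = 113.79°
113.79° > 2α = 38.58°  →  invalid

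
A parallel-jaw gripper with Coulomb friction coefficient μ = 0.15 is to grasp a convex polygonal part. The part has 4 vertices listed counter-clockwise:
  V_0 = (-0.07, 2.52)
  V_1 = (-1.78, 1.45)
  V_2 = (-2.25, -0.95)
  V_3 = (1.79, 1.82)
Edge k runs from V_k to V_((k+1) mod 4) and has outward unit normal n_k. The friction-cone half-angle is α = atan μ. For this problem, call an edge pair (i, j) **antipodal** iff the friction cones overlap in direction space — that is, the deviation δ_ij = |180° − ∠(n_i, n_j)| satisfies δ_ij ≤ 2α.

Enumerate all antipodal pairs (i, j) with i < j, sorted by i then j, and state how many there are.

α = atan 0.15 = 8.53°;  2α = 17.06°
n_0 = (-0.5304, +0.8477)
n_1 = (-0.9814, +0.1922)
n_2 = (+0.5655, -0.8248)
n_3 = (+0.3522, +0.9359)
  (0,1): δ = 133.12°  ·
  (0,2): δ = 2.40°  ✓
  (0,3): δ = 127.34°  ·
  (1,2): δ = 44.48°  ·
  (1,3): δ = 80.46°  ·
  (2,3): δ = 55.06°  ·
antipodal pairs: 1

count = 1; pairs: (0,2)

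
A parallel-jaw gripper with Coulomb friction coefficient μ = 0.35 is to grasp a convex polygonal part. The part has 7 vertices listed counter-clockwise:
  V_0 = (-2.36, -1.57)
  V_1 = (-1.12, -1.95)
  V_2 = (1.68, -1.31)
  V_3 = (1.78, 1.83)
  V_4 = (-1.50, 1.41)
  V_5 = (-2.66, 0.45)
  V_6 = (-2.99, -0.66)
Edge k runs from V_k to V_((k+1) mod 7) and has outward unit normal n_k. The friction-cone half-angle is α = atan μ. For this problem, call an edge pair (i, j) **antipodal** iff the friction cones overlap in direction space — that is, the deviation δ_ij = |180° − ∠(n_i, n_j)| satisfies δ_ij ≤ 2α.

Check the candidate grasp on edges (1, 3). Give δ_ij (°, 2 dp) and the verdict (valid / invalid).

δ = 5.58°, valid

α = atan 0.35 = 19.29°;  2α = 38.58°
edge 1: e_1 = (+2.80, +0.64);  n_1 = (+0.2228, -0.9749)
edge 3: e_3 = (-3.28, -0.42);  n_3 = (-0.1270, +0.9919)
∠(n_1, n_3) = 174.42°
δ = |180° − 174.42°| = 5.58°
5.58° ≤ 2α = 38.58°  →  valid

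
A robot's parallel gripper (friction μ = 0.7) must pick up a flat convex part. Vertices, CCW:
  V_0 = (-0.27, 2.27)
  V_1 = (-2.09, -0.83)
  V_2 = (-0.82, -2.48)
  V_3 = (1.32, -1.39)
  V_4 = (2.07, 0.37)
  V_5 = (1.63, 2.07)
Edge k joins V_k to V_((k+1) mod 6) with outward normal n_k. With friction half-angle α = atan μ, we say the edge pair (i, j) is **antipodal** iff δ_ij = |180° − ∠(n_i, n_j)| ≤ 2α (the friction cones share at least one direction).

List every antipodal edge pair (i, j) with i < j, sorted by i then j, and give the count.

count = 7; pairs: (0,2), (0,3), (0,4), (1,3), (1,4), (1,5), (2,5)

α = atan 0.7 = 34.99°;  2α = 69.98°
n_0 = (-0.8624, +0.5063)
n_1 = (-0.7924, -0.6099)
n_2 = (+0.4539, -0.8911)
n_3 = (+0.9200, -0.3920)
n_4 = (+0.9681, +0.2506)
n_5 = (+0.1047, +0.9945)
  (0,1): δ = 112.00°  ·
  (0,2): δ = 32.59°  ✓
  (0,3): δ = 7.34°  ✓
  (0,4): δ = 44.93°  ✓
  (0,5): δ = 114.41°  ·
  (1,2): δ = 100.59°  ·
  (1,3): δ = 60.67°  ✓
  (1,4): δ = 23.07°  ✓
  (1,5): δ = 46.41°  ✓
  (2,3): δ = 140.07°  ·
  (2,4): δ = 102.48°  ·
  (2,5): δ = 33.00°  ✓
  (3,4): δ = 142.41°  ·
  (3,5): δ = 72.93°  ·
  (4,5): δ = 110.52°  ·
antipodal pairs: 7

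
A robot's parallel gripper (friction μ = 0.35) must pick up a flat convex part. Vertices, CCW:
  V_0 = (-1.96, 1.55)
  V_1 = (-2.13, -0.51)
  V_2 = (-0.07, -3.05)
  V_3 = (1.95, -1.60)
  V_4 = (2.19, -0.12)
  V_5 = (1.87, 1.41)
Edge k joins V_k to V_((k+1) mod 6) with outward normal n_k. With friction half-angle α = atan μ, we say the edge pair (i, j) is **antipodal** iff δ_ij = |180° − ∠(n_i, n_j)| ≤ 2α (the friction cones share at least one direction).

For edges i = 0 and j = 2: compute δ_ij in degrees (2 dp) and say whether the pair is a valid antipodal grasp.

α = atan 0.35 = 19.29°;  2α = 38.58°
edge 0: e_0 = (-0.17, -2.06);  n_0 = (-0.9966, +0.0822)
edge 2: e_2 = (+2.02, +1.45);  n_2 = (+0.5831, -0.8124)
∠(n_0, n_2) = 130.39°
δ = |180° − 130.39°| = 49.61°
49.61° > 2α = 38.58°  →  invalid

δ = 49.61°, invalid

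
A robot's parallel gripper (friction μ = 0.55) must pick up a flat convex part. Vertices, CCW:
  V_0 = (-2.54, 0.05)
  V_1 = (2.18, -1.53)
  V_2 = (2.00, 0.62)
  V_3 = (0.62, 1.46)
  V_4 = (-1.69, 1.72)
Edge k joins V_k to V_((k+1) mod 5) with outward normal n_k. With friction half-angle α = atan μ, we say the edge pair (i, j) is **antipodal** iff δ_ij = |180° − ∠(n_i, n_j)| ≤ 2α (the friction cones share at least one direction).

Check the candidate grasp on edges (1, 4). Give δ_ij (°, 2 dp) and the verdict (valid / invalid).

α = atan 0.55 = 28.81°;  2α = 57.62°
edge 1: e_1 = (-0.18, +2.15);  n_1 = (+0.9965, +0.0834)
edge 4: e_4 = (-0.85, -1.67);  n_4 = (-0.8912, +0.4536)
∠(n_1, n_4) = 148.24°
δ = |180° − 148.24°| = 31.76°
31.76° ≤ 2α = 57.62°  →  valid

δ = 31.76°, valid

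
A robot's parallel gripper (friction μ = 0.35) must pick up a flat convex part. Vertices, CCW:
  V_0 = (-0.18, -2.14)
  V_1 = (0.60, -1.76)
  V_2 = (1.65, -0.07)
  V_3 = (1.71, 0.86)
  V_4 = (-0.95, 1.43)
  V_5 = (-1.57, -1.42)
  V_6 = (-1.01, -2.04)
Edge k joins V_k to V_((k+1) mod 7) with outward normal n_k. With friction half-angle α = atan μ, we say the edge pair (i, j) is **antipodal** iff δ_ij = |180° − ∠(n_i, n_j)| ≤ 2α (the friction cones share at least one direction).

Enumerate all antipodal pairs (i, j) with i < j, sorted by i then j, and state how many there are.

count = 5; pairs: (0,3), (1,4), (2,4), (3,5), (3,6)

α = atan 0.35 = 19.29°;  2α = 38.58°
n_0 = (+0.4380, -0.8990)
n_1 = (+0.8494, -0.5277)
n_2 = (+0.9979, -0.0644)
n_3 = (+0.2095, +0.9778)
n_4 = (-0.9771, +0.2126)
n_5 = (-0.7421, -0.6703)
n_6 = (-0.1196, -0.9928)
  (0,1): δ = 147.83°  ·
  (0,2): δ = 119.67°  ·
  (0,3): δ = 38.07°  ✓
  (0,4): δ = 51.75°  ·
  (0,5): δ = 106.11°  ·
  (0,6): δ = 147.16°  ·
  (1,2): δ = 151.84°  ·
  (1,3): δ = 70.24°  ·
  (1,4): δ = 19.58°  ✓
  (1,5): δ = 73.94°  ·
  (1,6): δ = 114.98°  ·
  (2,3): δ = 98.40°  ·
  (2,4): δ = 8.58°  ✓
  (2,5): δ = 45.78°  ·
  (2,6): δ = 86.82°  ·
  (3,4): δ = 90.18°  ·
  (3,5): δ = 35.82°  ✓
  (3,6): δ = 5.22°  ✓
  (4,5): δ = 125.64°  ·
  (4,6): δ = 84.60°  ·
  (5,6): δ = 138.96°  ·
antipodal pairs: 5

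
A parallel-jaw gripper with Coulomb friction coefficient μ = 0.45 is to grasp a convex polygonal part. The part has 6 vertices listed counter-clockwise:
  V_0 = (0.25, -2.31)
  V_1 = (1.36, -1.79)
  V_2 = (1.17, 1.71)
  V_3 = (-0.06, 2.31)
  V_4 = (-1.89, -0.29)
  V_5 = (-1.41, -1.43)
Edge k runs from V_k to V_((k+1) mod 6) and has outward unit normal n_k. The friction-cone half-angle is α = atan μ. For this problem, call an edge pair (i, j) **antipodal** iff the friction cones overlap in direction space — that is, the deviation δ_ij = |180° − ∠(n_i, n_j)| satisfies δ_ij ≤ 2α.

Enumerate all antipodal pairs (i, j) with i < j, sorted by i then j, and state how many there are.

count = 5; pairs: (0,3), (1,3), (1,4), (2,4), (2,5)

α = atan 0.45 = 24.23°;  2α = 48.46°
n_0 = (+0.4242, -0.9056)
n_1 = (+0.9985, +0.0542)
n_2 = (+0.4384, +0.8988)
n_3 = (-0.8178, +0.5756)
n_4 = (-0.9216, -0.3881)
n_5 = (-0.4684, -0.8835)
  (0,1): δ = 111.99°  ·
  (0,2): δ = 51.10°  ·
  (0,3): δ = 29.76°  ✓
  (0,4): δ = 87.73°  ·
  (0,5): δ = 126.97°  ·
  (1,2): δ = 119.11°  ·
  (1,3): δ = 38.25°  ✓
  (1,4): δ = 19.73°  ✓
  (1,5): δ = 58.96°  ·
  (2,3): δ = 99.14°  ·
  (2,4): δ = 41.16°  ✓
  (2,5): δ = 1.93°  ✓
  (3,4): δ = 122.03°  ·
  (3,5): δ = 82.79°  ·
  (4,5): δ = 140.76°  ·
antipodal pairs: 5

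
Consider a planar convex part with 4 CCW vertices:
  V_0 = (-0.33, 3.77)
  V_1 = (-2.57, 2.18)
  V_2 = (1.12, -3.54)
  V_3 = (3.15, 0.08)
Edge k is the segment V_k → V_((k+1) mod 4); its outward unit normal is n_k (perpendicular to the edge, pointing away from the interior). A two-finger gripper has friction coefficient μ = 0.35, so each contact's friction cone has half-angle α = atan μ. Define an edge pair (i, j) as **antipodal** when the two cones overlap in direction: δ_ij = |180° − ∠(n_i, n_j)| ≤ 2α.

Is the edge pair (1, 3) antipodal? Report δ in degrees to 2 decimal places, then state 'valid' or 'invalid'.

δ = 10.50°, valid

α = atan 0.35 = 19.29°;  2α = 38.58°
edge 1: e_1 = (+3.69, -5.72);  n_1 = (-0.8403, -0.5421)
edge 3: e_3 = (-3.48, +3.69);  n_3 = (+0.7275, +0.6861)
∠(n_1, n_3) = 169.50°
δ = |180° − 169.50°| = 10.50°
10.50° ≤ 2α = 38.58°  →  valid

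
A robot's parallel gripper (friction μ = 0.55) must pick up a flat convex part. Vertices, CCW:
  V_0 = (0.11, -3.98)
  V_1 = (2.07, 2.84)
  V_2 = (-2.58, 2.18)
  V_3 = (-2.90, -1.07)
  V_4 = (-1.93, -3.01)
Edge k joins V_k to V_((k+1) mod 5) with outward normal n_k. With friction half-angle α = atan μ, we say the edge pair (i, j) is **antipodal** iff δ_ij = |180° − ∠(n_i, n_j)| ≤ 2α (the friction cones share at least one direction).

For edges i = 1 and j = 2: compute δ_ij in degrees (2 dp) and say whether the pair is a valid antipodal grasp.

δ = 103.70°, invalid

α = atan 0.55 = 28.81°;  2α = 57.62°
edge 1: e_1 = (-4.65, -0.66);  n_1 = (-0.1405, +0.9901)
edge 2: e_2 = (-0.32, -3.25);  n_2 = (-0.9952, +0.0980)
∠(n_1, n_2) = 76.30°
δ = |180° − 76.30°| = 103.70°
103.70° > 2α = 57.62°  →  invalid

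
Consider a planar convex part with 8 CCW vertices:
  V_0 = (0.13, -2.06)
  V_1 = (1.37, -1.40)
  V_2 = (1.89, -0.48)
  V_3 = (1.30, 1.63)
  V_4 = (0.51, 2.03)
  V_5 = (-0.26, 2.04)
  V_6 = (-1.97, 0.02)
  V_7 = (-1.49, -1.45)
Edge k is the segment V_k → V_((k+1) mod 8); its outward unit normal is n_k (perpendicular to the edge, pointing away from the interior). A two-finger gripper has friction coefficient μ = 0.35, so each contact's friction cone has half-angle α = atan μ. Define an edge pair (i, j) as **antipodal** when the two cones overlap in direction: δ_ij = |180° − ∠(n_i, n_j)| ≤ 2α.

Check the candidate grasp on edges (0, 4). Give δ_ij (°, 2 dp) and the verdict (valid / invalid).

α = atan 0.35 = 19.29°;  2α = 38.58°
edge 0: e_0 = (+1.24, +0.66);  n_0 = (+0.4698, -0.8827)
edge 4: e_4 = (-0.77, +0.01);  n_4 = (+0.0130, +0.9999)
∠(n_0, n_4) = 151.23°
δ = |180° − 151.23°| = 28.77°
28.77° ≤ 2α = 38.58°  →  valid

δ = 28.77°, valid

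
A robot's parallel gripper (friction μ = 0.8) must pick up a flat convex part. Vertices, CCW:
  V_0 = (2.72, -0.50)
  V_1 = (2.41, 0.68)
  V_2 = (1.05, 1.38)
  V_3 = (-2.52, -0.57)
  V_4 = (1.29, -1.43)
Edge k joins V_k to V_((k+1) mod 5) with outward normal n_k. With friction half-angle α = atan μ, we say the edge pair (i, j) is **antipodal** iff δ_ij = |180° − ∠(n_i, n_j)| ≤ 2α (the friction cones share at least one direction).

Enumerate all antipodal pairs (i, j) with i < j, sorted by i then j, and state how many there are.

α = atan 0.8 = 38.66°;  2α = 77.32°
n_0 = (+0.9672, +0.2541)
n_1 = (+0.4576, +0.8891)
n_2 = (-0.4794, +0.8776)
n_3 = (-0.2202, -0.9755)
n_4 = (+0.5452, -0.8383)
  (0,1): δ = 131.95°  ·
  (0,2): δ = 76.08°  ✓
  (0,3): δ = 62.56°  ✓
  (0,4): δ = 108.32°  ·
  (1,2): δ = 124.12°  ·
  (1,3): δ = 14.52°  ✓
  (1,4): δ = 60.27°  ✓
  (2,3): δ = 41.36°  ✓
  (2,4): δ = 4.39°  ✓
  (3,4): δ = 134.24°  ·
antipodal pairs: 6

count = 6; pairs: (0,2), (0,3), (1,3), (1,4), (2,3), (2,4)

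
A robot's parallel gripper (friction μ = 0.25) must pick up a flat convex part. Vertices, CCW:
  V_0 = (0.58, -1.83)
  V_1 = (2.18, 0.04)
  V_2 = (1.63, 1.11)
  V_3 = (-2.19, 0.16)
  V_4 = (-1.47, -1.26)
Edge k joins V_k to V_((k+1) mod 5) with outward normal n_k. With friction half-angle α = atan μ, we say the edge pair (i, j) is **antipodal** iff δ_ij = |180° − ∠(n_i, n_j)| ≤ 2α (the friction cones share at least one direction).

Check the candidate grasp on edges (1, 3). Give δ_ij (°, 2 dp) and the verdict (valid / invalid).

δ = 0.32°, valid

α = atan 0.25 = 14.04°;  2α = 28.07°
edge 1: e_1 = (-0.55, +1.07);  n_1 = (+0.8894, +0.4572)
edge 3: e_3 = (+0.72, -1.42);  n_3 = (-0.8919, -0.4522)
∠(n_1, n_3) = 179.68°
δ = |180° − 179.68°| = 0.32°
0.32° ≤ 2α = 28.07°  →  valid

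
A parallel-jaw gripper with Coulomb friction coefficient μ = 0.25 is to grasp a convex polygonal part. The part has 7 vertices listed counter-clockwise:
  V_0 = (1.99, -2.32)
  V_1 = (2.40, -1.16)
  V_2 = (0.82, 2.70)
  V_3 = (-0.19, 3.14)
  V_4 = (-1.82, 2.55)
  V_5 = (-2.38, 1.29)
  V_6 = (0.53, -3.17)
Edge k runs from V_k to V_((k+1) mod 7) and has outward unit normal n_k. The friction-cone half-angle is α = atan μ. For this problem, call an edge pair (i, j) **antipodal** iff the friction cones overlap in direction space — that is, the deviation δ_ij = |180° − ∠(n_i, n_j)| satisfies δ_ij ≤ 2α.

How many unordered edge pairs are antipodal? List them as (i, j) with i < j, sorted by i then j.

count = 3; pairs: (0,4), (1,5), (3,6)

α = atan 0.25 = 14.04°;  2α = 28.07°
n_0 = (+0.9428, -0.3332)
n_1 = (+0.9255, +0.3788)
n_2 = (+0.3994, +0.9168)
n_3 = (-0.3404, +0.9403)
n_4 = (-0.9138, +0.4061)
n_5 = (-0.8375, -0.5464)
n_6 = (+0.5031, -0.8642)
  (0,1): δ = 138.27°  ·
  (0,2): δ = 94.07°  ·
  (0,3): δ = 50.64°  ·
  (0,4): δ = 4.50°  ✓
  (0,5): δ = 52.59°  ·
  (0,6): δ = 139.67°  ·
  (1,2): δ = 135.80°  ·
  (1,3): δ = 92.36°  ·
  (1,4): δ = 46.22°  ·
  (1,5): δ = 10.86°  ✓
  (1,6): δ = 97.95°  ·
  (2,3): δ = 136.56°  ·
  (2,4): δ = 90.42°  ·
  (2,5): δ = 33.34°  ·
  (2,6): δ = 53.75°  ·
  (3,4): δ = 133.86°  ·
  (3,5): δ = 76.78°  ·
  (3,6): δ = 10.31°  ✓
  (4,5): δ = 122.91°  ·
  (4,6): δ = 35.83°  ·
  (5,6): δ = 92.92°  ·
antipodal pairs: 3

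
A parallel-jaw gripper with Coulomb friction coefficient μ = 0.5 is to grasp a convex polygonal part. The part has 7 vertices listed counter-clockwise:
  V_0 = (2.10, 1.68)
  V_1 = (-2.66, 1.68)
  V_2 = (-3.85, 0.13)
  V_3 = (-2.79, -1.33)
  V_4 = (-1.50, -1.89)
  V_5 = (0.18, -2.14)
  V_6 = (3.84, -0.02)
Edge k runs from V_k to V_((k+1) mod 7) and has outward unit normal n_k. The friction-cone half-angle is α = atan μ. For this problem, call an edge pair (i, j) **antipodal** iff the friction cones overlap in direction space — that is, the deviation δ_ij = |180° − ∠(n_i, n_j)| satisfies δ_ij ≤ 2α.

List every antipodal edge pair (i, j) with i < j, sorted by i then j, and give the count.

count = 7; pairs: (0,3), (0,4), (0,5), (1,5), (2,6), (3,6), (4,6)

α = atan 0.5 = 26.57°;  2α = 53.13°
n_0 = (+0.0000, +1.0000)
n_1 = (-0.7932, +0.6090)
n_2 = (-0.8092, -0.5875)
n_3 = (-0.3982, -0.9173)
n_4 = (-0.1472, -0.9891)
n_5 = (+0.5012, -0.8653)
n_6 = (+0.6988, +0.7153)
  (0,1): δ = 127.51°  ·
  (0,2): δ = 54.02°  ·
  (0,3): δ = 23.47°  ✓
  (0,4): δ = 8.46°  ✓
  (0,5): δ = 30.08°  ✓
  (0,6): δ = 135.67°  ·
  (1,2): δ = 106.50°  ·
  (1,3): δ = 75.95°  ·
  (1,4): δ = 60.95°  ·
  (1,5): δ = 22.40°  ✓
  (1,6): δ = 83.18°  ·
  (2,3): δ = 149.45°  ·
  (2,4): δ = 134.44°  ·
  (2,5): δ = 95.90°  ·
  (2,6): δ = 9.69°  ✓
  (3,4): δ = 165.00°  ·
  (3,5): δ = 126.45°  ·
  (3,6): δ = 20.87°  ✓
  (4,5): δ = 141.46°  ·
  (4,6): δ = 35.87°  ✓
  (5,6): δ = 74.41°  ·
antipodal pairs: 7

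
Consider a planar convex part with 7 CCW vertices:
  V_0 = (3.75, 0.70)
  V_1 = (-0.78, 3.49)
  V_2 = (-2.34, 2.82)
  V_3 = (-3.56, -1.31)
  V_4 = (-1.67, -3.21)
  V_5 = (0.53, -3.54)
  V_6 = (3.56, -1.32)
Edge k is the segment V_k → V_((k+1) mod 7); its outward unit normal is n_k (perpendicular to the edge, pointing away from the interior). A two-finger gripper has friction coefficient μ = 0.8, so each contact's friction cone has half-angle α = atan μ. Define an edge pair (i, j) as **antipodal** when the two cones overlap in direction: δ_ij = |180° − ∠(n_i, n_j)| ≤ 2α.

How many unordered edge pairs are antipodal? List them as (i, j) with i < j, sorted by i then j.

α = atan 0.8 = 38.66°;  2α = 77.32°
n_0 = (+0.5244, +0.8515)
n_1 = (-0.3946, +0.9188)
n_2 = (-0.9590, +0.2833)
n_3 = (-0.7090, -0.7052)
n_4 = (-0.1483, -0.9889)
n_5 = (+0.5910, -0.8067)
n_6 = (+0.9956, -0.0936)
  (0,1): δ = 125.13°  ·
  (0,2): δ = 74.83°  ✓
  (0,3): δ = 13.52°  ✓
  (0,4): δ = 23.10°  ✓
  (0,5): δ = 67.86°  ✓
  (0,6): δ = 116.26°  ·
  (1,2): δ = 129.70°  ·
  (1,3): δ = 68.39°  ✓
  (1,4): δ = 31.77°  ✓
  (1,5): δ = 12.99°  ✓
  (1,6): δ = 61.38°  ✓
  (2,3): δ = 118.69°  ·
  (2,4): δ = 82.07°  ·
  (2,5): δ = 37.31°  ✓
  (2,6): δ = 11.08°  ✓
  (3,4): δ = 143.38°  ·
  (3,5): δ = 98.62°  ·
  (3,6): δ = 50.22°  ✓
  (4,5): δ = 135.24°  ·
  (4,6): δ = 86.84°  ·
  (5,6): δ = 131.60°  ·
antipodal pairs: 11

count = 11; pairs: (0,2), (0,3), (0,4), (0,5), (1,3), (1,4), (1,5), (1,6), (2,5), (2,6), (3,6)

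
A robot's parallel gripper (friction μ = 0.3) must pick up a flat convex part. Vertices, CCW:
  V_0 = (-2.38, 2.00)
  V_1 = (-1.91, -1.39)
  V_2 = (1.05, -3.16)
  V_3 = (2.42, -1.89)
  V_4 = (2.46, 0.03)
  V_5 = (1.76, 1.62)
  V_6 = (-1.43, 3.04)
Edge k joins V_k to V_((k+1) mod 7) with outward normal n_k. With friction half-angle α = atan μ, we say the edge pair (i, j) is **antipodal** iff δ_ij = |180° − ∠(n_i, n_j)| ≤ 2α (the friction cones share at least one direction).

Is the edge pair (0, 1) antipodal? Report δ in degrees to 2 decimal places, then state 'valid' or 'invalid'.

δ = 128.77°, invalid

α = atan 0.3 = 16.70°;  2α = 33.40°
edge 0: e_0 = (+0.47, -3.39);  n_0 = (-0.9905, -0.1373)
edge 1: e_1 = (+2.96, -1.77);  n_1 = (-0.5132, -0.8583)
∠(n_0, n_1) = 51.23°
δ = |180° − 51.23°| = 128.77°
128.77° > 2α = 33.40°  →  invalid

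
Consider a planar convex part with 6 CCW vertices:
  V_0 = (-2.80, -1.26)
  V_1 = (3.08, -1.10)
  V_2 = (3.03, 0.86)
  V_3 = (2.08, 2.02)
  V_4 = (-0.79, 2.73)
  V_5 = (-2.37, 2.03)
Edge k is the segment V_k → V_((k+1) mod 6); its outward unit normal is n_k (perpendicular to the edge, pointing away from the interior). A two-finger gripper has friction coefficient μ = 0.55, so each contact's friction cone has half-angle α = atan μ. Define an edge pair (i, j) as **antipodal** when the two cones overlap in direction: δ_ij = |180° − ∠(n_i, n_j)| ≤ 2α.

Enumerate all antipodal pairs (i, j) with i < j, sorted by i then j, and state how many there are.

count = 5; pairs: (0,2), (0,3), (0,4), (1,5), (2,5)

α = atan 0.55 = 28.81°;  2α = 57.62°
n_0 = (+0.0272, -0.9996)
n_1 = (+0.9997, +0.0255)
n_2 = (+0.7737, +0.6336)
n_3 = (+0.2401, +0.9707)
n_4 = (-0.4051, +0.9143)
n_5 = (-0.9916, +0.1296)
  (0,1): δ = 90.10°  ·
  (0,2): δ = 52.24°  ✓
  (0,3): δ = 15.45°  ✓
  (0,4): δ = 22.34°  ✓
  (0,5): δ = 81.00°  ·
  (1,2): δ = 142.15°  ·
  (1,3): δ = 105.36°  ·
  (1,4): δ = 67.57°  ·
  (1,5): δ = 8.91°  ✓
  (2,3): δ = 143.21°  ·
  (2,4): δ = 105.42°  ·
  (2,5): δ = 46.76°  ✓
  (3,4): δ = 142.21°  ·
  (3,5): δ = 83.55°  ·
  (4,5): δ = 121.34°  ·
antipodal pairs: 5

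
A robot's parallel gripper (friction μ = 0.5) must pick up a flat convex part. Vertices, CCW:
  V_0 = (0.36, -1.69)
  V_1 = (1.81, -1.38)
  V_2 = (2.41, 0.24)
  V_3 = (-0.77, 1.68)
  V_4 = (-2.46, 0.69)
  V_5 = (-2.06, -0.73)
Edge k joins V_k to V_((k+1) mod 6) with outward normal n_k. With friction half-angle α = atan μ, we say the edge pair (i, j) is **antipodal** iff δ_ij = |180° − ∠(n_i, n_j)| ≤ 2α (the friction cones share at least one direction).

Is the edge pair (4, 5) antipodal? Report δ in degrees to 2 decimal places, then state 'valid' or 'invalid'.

δ = 127.37°, invalid

α = atan 0.5 = 26.57°;  2α = 53.13°
edge 4: e_4 = (+0.40, -1.42);  n_4 = (-0.9625, -0.2711)
edge 5: e_5 = (+2.42, -0.96);  n_5 = (-0.3687, -0.9295)
∠(n_4, n_5) = 52.63°
δ = |180° − 52.63°| = 127.37°
127.37° > 2α = 53.13°  →  invalid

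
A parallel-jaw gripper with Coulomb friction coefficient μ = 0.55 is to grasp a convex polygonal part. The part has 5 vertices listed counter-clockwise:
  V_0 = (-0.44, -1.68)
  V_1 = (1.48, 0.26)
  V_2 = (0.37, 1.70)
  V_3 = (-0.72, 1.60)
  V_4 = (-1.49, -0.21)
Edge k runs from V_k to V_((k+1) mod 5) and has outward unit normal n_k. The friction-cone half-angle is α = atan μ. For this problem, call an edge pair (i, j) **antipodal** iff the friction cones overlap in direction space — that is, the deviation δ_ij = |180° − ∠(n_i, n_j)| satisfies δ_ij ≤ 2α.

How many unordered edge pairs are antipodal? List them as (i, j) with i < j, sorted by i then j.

count = 3; pairs: (0,2), (0,3), (1,4)

α = atan 0.55 = 28.81°;  2α = 57.62°
n_0 = (+0.7108, -0.7034)
n_1 = (+0.7920, +0.6105)
n_2 = (-0.0914, +0.9958)
n_3 = (-0.9202, +0.3915)
n_4 = (-0.8137, -0.5812)
  (0,1): δ = 97.67°  ·
  (0,2): δ = 40.06°  ✓
  (0,3): δ = 21.66°  ✓
  (0,4): δ = 80.24°  ·
  (1,2): δ = 122.38°  ·
  (1,3): δ = 60.67°  ·
  (1,4): δ = 2.09°  ✓
  (2,3): δ = 118.29°  ·
  (2,4): δ = 59.70°  ·
  (3,4): δ = 121.42°  ·
antipodal pairs: 3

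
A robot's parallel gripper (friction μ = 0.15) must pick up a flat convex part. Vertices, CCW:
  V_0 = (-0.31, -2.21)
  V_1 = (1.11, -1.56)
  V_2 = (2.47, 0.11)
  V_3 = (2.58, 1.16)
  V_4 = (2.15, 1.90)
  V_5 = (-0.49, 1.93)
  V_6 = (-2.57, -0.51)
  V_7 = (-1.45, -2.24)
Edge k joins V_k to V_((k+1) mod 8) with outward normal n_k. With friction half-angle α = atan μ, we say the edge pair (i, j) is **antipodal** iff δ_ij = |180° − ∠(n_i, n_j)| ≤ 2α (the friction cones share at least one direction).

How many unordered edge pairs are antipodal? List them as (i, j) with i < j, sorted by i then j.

count = 3; pairs: (1,5), (3,6), (4,7)

α = atan 0.15 = 8.53°;  2α = 17.06°
n_0 = (+0.4162, -0.9093)
n_1 = (+0.7754, -0.6315)
n_2 = (+0.9946, -0.1042)
n_3 = (+0.8646, +0.5024)
n_4 = (+0.0114, +0.9999)
n_5 = (-0.7610, +0.6487)
n_6 = (-0.8394, -0.5435)
n_7 = (+0.0263, -0.9997)
  (0,1): δ = 153.75°  ·
  (0,2): δ = 120.58°  ·
  (0,3): δ = 84.44°  ·
  (0,4): δ = 25.25°  ·
  (0,5): δ = 24.96°  ·
  (0,6): δ = 98.32°  ·
  (0,7): δ = 156.91°  ·
  (1,2): δ = 146.82°  ·
  (1,3): δ = 110.68°  ·
  (1,4): δ = 51.49°  ·
  (1,5): δ = 1.29°  ✓
  (1,6): δ = 72.08°  ·
  (1,7): δ = 130.67°  ·
  (2,3): δ = 143.86°  ·
  (2,4): δ = 84.67°  ·
  (2,5): δ = 34.47°  ·
  (2,6): δ = 38.90°  ·
  (2,7): δ = 97.49°  ·
  (3,4): δ = 120.81°  ·
  (3,5): δ = 70.61°  ·
  (3,6): δ = 2.76°  ✓
  (3,7): δ = 61.35°  ·
  (4,5): δ = 129.80°  ·
  (4,6): δ = 56.43°  ·
  (4,7): δ = 2.16°  ✓
  (5,6): δ = 106.63°  ·
  (5,7): δ = 48.05°  ·
  (6,7): δ = 121.41°  ·
antipodal pairs: 3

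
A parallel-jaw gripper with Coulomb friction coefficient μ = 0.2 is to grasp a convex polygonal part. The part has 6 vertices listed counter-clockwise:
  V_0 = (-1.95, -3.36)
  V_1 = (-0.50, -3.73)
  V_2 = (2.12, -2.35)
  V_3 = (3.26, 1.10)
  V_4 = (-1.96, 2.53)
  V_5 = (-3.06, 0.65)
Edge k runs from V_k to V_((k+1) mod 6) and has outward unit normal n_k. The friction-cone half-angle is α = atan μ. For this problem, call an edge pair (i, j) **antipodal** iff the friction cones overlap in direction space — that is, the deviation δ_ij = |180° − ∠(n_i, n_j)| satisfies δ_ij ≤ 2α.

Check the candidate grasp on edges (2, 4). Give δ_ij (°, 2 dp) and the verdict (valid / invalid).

δ = 12.05°, valid

α = atan 0.2 = 11.31°;  2α = 22.62°
edge 2: e_2 = (+1.14, +3.45);  n_2 = (+0.9495, -0.3137)
edge 4: e_4 = (-1.10, -1.88);  n_4 = (-0.8631, +0.5050)
∠(n_2, n_4) = 167.95°
δ = |180° − 167.95°| = 12.05°
12.05° ≤ 2α = 22.62°  →  valid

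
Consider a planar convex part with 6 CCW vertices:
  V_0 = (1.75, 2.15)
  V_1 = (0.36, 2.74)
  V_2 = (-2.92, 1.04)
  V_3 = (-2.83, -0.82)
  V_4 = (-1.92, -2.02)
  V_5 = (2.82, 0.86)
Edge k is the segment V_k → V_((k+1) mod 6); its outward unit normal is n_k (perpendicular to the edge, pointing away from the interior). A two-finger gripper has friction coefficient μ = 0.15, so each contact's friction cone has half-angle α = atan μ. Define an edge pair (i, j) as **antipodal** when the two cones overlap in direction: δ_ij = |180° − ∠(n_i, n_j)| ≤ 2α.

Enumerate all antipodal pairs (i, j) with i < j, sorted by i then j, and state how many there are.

α = atan 0.15 = 8.53°;  2α = 17.06°
n_0 = (+0.3907, +0.9205)
n_1 = (-0.4602, +0.8878)
n_2 = (-0.9988, -0.0483)
n_3 = (-0.7968, -0.6042)
n_4 = (+0.5193, -0.8546)
n_5 = (+0.7697, +0.6384)
  (0,1): δ = 129.60°  ·
  (0,2): δ = 64.23°  ·
  (0,3): δ = 29.83°  ·
  (0,4): δ = 54.28°  ·
  (0,5): δ = 152.67°  ·
  (1,2): δ = 114.63°  ·
  (1,3): δ = 80.22°  ·
  (1,4): δ = 3.89°  ✓
  (1,5): δ = 102.28°  ·
  (2,3): δ = 145.60°  ·
  (2,4): δ = 61.49°  ·
  (2,5): δ = 36.90°  ·
  (3,4): δ = 95.89°  ·
  (3,5): δ = 2.50°  ✓
  (4,5): δ = 81.61°  ·
antipodal pairs: 2

count = 2; pairs: (1,4), (3,5)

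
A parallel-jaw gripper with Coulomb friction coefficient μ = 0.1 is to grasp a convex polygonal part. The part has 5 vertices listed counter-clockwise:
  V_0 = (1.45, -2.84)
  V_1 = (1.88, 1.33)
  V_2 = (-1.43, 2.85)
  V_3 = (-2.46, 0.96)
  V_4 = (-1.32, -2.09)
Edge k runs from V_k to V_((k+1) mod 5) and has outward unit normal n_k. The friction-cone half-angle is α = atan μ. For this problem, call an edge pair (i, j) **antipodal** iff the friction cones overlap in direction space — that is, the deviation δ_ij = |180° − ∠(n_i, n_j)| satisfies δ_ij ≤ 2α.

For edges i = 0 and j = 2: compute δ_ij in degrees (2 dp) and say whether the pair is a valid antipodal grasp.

δ = 22.70°, invalid

α = atan 0.1 = 5.71°;  2α = 11.42°
edge 0: e_0 = (+0.43, +4.17);  n_0 = (+0.9947, -0.1026)
edge 2: e_2 = (-1.03, -1.89);  n_2 = (-0.8781, +0.4785)
∠(n_0, n_2) = 157.30°
δ = |180° − 157.30°| = 22.70°
22.70° > 2α = 11.42°  →  invalid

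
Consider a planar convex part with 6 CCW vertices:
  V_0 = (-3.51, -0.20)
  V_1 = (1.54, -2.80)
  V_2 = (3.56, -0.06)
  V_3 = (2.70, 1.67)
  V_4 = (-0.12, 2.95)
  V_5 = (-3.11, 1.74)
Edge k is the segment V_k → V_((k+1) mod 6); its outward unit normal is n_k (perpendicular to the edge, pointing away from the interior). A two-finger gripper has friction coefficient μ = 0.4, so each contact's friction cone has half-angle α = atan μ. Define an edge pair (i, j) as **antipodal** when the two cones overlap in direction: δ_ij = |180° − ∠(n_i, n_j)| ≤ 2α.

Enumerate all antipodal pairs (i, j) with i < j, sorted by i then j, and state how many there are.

count = 5; pairs: (0,2), (0,3), (1,4), (1,5), (2,5)

α = atan 0.4 = 21.80°;  2α = 43.60°
n_0 = (-0.4577, -0.8891)
n_1 = (+0.8049, -0.5934)
n_2 = (+0.8955, +0.4451)
n_3 = (+0.4133, +0.9106)
n_4 = (-0.3751, +0.9270)
n_5 = (-0.9794, +0.2019)
  (0,1): δ = 99.16°  ·
  (0,2): δ = 36.33°  ✓
  (0,3): δ = 2.83°  ✓
  (0,4): δ = 49.27°  ·
  (0,5): δ = 105.59°  ·
  (1,2): δ = 117.17°  ·
  (1,3): δ = 78.01°  ·
  (1,4): δ = 31.57°  ✓
  (1,5): δ = 24.75°  ✓
  (2,3): δ = 140.85°  ·
  (2,4): δ = 94.40°  ·
  (2,5): δ = 38.08°  ✓
  (3,4): δ = 133.55°  ·
  (3,5): δ = 77.24°  ·
  (4,5): δ = 123.68°  ·
antipodal pairs: 5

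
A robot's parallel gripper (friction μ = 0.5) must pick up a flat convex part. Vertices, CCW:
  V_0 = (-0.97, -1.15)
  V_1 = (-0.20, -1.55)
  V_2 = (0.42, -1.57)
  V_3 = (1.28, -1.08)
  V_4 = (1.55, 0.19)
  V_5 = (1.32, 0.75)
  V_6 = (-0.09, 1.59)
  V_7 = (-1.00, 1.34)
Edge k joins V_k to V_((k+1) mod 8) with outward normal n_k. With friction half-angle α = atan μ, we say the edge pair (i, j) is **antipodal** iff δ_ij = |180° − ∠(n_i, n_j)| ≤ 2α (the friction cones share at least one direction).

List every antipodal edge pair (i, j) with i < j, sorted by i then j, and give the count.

α = atan 0.5 = 26.57°;  2α = 53.13°
n_0 = (-0.4610, -0.8874)
n_1 = (-0.0322, -0.9995)
n_2 = (+0.4951, -0.8689)
n_3 = (+0.9781, -0.2080)
n_4 = (+0.9250, +0.3799)
n_5 = (+0.5118, +0.8591)
n_6 = (-0.2649, +0.9643)
n_7 = (-0.9999, -0.0120)
  (0,1): δ = 154.40°  ·
  (0,2): δ = 122.88°  ·
  (0,3): δ = 74.55°  ·
  (0,4): δ = 40.22°  ✓
  (0,5): δ = 3.33°  ✓
  (0,6): δ = 42.81°  ✓
  (0,7): δ = 118.14°  ·
  (1,2): δ = 148.48°  ·
  (1,3): δ = 100.15°  ·
  (1,4): δ = 65.82°  ·
  (1,5): δ = 28.94°  ✓
  (1,6): δ = 17.21°  ✓
  (1,7): δ = 92.54°  ·
  (2,3): δ = 131.68°  ·
  (2,4): δ = 97.34°  ·
  (2,5): δ = 60.46°  ·
  (2,6): δ = 14.31°  ✓
  (2,7): δ = 61.02°  ·
  (3,4): δ = 145.67°  ·
  (3,5): δ = 108.78°  ·
  (3,6): δ = 62.64°  ·
  (3,7): δ = 12.69°  ✓
  (4,5): δ = 143.11°  ·
  (4,6): δ = 96.97°  ·
  (4,7): δ = 21.64°  ✓
  (5,6): δ = 133.85°  ·
  (5,7): δ = 58.53°  ·
  (6,7): δ = 104.67°  ·
antipodal pairs: 8

count = 8; pairs: (0,4), (0,5), (0,6), (1,5), (1,6), (2,6), (3,7), (4,7)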